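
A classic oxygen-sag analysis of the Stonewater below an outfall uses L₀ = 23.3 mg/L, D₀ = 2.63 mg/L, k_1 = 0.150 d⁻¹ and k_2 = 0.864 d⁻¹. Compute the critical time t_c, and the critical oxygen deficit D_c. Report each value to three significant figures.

t_c ≈ 1.37 d; D_c ≈ 3.29 mg/L

At the critical point dD/dt = 0, so k_1 L₀ e^(−k_1 t) = k_2 D. Substituting D(t) from the Streeter–Phelps equation and solving for t gives
t_c = ln[(k_2/k_1)(1 − D₀(k_2−k_1)/(k_1 L₀))] / (k_2−k_1).
Here k_2−k_1 = 0.7140 d⁻¹ and 1 − D₀(k_2−k_1)/(k_1 L₀) = 1 − 2.63×0.7140/(0.150×23.3) = 0.4627, so
t_c = ln(5.760 × 0.4627) / 0.7140 = 0.9803 / 0.7140 = 1.373 d.
D_c = (k_1/k_2) L₀ e^(−k_1 t_c) = (0.150/0.864) × 23.3 × e^(−0.150×1.373) = 0.1736 × 23.3 × 0.8139 = 3.292 mg/L.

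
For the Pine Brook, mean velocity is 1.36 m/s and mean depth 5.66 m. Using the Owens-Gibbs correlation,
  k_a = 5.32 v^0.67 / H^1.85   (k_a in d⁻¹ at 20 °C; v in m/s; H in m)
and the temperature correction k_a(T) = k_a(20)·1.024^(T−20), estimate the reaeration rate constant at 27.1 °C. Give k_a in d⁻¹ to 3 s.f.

k_a ≈ 0.313 d⁻¹

k_a(20) = 5.32 × 1.36^0.67 / 5.66^1.85 = 5.32 × 1.229 / 24.70 = 0.2647 d⁻¹.
k_a(27.1) = 0.2647 × 1.024^(27.1−20) = 0.2647 × 1.183 = 0.3132 d⁻¹.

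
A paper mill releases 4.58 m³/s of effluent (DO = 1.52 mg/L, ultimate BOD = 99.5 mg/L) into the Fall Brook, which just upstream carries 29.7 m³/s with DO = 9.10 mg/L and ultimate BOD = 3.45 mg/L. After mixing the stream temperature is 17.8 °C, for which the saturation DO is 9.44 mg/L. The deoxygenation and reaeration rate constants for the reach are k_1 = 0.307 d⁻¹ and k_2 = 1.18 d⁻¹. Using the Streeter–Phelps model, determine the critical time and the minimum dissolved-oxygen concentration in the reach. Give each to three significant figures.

Mixed DO = (29.7×9.10 + 4.58×1.52)/(29.7+4.58) = 277.2/34.28 = 8.087 mg/L.
Mixed L₀ = (29.7×3.45 + 4.58×99.5)/(34.28) = 558.2/34.28 = 16.28 mg/L.
Initial deficit D₀ = C_s − DO₀ = 9.44 − 8.087 = 1.353 mg/L.
t_c = (1/0.8730) ln[(1.18/0.307)(1 − 1.353×0.8730/(0.307×16.28))] = 1.145 × ln(2.936) = 1.234 d.
D_c = (0.307/1.18) × 16.28 × e^(−0.307×1.234) = 0.2602 × 16.28 × 0.6847 = 2.901 mg/L.
Minimum DO = 9.44 − 2.901 = 6.539 mg/L.

t_c ≈ 1.23 d; minimum DO ≈ 6.54 mg/L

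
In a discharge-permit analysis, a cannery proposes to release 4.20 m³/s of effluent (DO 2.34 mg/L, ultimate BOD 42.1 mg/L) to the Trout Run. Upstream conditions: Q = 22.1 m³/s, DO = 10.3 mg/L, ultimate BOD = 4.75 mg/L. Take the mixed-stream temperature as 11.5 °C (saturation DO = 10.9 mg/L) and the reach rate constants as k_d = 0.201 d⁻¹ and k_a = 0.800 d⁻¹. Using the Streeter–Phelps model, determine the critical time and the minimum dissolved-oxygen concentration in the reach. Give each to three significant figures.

Mixed DO = (22.1×10.3 + 4.20×2.34)/(22.1+4.20) = 237.5/26.30 = 9.029 mg/L.
Mixed L₀ = (22.1×4.75 + 4.20×42.1)/(26.30) = 281.8/26.30 = 10.71 mg/L.
Initial deficit D₀ = C_s − DO₀ = 10.9 − 9.029 = 1.871 mg/L.
t_c = (1/0.5990) ln[(0.800/0.201)(1 − 1.871×0.5990/(0.201×10.71))] = 1.669 × ln(1.909) = 1.079 d.
D_c = (0.201/0.800) × 10.71 × e^(−0.201×1.079) = 0.2512 × 10.71 × 0.8050 = 2.167 mg/L.
Minimum DO = 10.9 − 2.167 = 8.733 mg/L.

t_c ≈ 1.08 d; minimum DO ≈ 8.73 mg/L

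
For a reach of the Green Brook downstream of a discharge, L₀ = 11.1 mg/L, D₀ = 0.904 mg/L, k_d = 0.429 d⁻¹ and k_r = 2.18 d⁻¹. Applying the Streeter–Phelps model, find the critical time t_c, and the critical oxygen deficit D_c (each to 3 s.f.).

t_c ≈ 0.698 d; D_c ≈ 1.62 mg/L

At the critical point dD/dt = 0, so k_d L₀ e^(−k_d t) = k_r D. Substituting D(t) from the Streeter–Phelps equation and solving for t gives
t_c = ln[(k_r/k_d)(1 − D₀(k_r−k_d)/(k_d L₀))] / (k_r−k_d).
Here k_r−k_d = 1.751 d⁻¹ and 1 − D₀(k_r−k_d)/(k_d L₀) = 1 − 0.904×1.751/(0.429×11.1) = 0.6676, so
t_c = ln(5.082 × 0.6676) / 1.751 = 1.222 / 1.751 = 0.6976 d.
D_c = (k_d/k_r) L₀ e^(−k_d t_c) = (0.429/2.18) × 11.1 × e^(−0.429×0.6976) = 0.1968 × 11.1 × 0.7414 = 1.619 mg/L.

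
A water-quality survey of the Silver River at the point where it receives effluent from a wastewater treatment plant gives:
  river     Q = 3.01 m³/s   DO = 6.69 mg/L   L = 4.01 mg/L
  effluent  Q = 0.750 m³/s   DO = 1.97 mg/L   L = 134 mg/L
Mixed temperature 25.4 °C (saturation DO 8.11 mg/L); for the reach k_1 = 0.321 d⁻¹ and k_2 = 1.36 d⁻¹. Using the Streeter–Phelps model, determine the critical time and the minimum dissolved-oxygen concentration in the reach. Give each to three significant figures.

Mixed DO = (3.01×6.69 + 0.750×1.97)/(3.01+0.750) = 21.61/3.760 = 5.749 mg/L.
Mixed L₀ = (3.01×4.01 + 0.750×134)/(3.760) = 112.6/3.760 = 29.94 mg/L.
Initial deficit D₀ = C_s − DO₀ = 8.11 − 5.749 = 2.361 mg/L.
t_c = (1/1.039) ln[(1.36/0.321)(1 − 2.361×1.039/(0.321×29.94))] = 0.9625 × ln(3.155) = 1.106 d.
D_c = (0.321/1.36) × 29.94 × e^(−0.321×1.106) = 0.2360 × 29.94 × 0.7012 = 4.955 mg/L.
Minimum DO = 8.11 − 4.955 = 3.155 mg/L.

t_c ≈ 1.11 d; minimum DO ≈ 3.16 mg/L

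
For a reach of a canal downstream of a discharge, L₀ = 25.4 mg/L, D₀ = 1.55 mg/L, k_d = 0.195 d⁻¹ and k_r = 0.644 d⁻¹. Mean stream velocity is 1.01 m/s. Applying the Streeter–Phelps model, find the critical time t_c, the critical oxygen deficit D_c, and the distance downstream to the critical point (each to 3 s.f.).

t_c ≈ 2.32 d; D_c ≈ 4.89 mg/L; x_c ≈ 203 km

t_c = [1/(k_r−k_d)] ln[(k_r/k_d)(1 − D₀(k_r−k_d)/(k_d L₀))]
= [1/(0.644−0.195)] ln[(0.644/0.195)(1 − 1.55×0.4490/(0.195×25.4))]
= (1/0.4490) ln[3.303 × 0.8595] = 2.227 × ln(2.839) = 2.227 × 1.043 = 2.324 d.
D_c = (k_d/k_r) L₀ e^(−k_d t_c) = (0.195/0.644) × 25.4 × e^(−0.195×2.324) = 0.3028 × 25.4 × 0.6357 = 4.889 mg/L.
x_c = v t_c = 1.01 m/s × 2.324 d × 86400 s/d = 202800 m ≈ 203 km.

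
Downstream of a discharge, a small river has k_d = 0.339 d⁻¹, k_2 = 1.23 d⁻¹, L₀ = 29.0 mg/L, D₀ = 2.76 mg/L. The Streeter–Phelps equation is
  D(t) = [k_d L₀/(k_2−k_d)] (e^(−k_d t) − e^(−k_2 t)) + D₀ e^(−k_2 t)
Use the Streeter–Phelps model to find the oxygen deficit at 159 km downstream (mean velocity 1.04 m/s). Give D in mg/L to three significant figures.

D ≈ 5.12 mg/L

Travel time t = x/v = 159 km / (1.04 m/s) = 159000 m / 1.04 m/s = 152900 s = 1.769 d.
k_d L₀/(k_2−k_d) = 0.339×29.0/(1.23−0.339) = 9.831/0.8910 = 11.03 mg/L.
e^(−k_d t) = e^(−0.339×1.769) = 0.5489; e^(−k_2 t) = e^(−1.23×1.769) = 0.1134.
D = 11.03 × (0.5489 − 0.1134) + 2.76 × 0.1134 = 4.805 + 0.3131 = 5.118 mg/L.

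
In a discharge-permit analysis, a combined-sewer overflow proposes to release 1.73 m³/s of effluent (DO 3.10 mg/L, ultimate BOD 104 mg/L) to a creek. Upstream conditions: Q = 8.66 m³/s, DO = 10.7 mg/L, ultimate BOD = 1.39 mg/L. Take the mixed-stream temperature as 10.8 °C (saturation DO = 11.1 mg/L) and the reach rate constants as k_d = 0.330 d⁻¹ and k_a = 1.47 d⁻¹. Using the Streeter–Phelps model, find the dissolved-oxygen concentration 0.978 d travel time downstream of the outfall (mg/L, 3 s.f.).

DO ≈ 8.10 mg/L

Mixed DO = (8.66×10.7 + 1.73×3.10)/(8.66+1.73) = 98.02/10.39 = 9.435 mg/L.
Mixed L₀ = (8.66×1.39 + 1.73×104)/(10.39) = 192.0/10.39 = 18.48 mg/L.
Initial deficit D₀ = C_s − DO₀ = 11.1 − 9.435 = 1.665 mg/L.
D(0.978) = [0.330×18.48/(1.47−0.330)](e^(−0.330×0.978) − e^(−1.47×0.978)) + 1.665 e^(−1.47×0.978)
= 5.348 × (0.7242 − 0.2375) + 1.665 × 0.2375 = 2.998 mg/L.
DO = 11.1 − 2.998 = 8.102 mg/L.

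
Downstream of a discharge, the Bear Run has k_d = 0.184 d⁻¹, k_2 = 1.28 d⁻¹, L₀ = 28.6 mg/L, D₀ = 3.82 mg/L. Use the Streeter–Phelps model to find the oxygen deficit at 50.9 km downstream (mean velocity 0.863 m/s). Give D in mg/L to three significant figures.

Travel time t = x/v = 50.9 km / (0.863 m/s) = 50900 m / 0.863 m/s = 58980 s = 0.6826 d.
k_d L₀/(k_2−k_d) = 0.184×28.6/(1.28−0.184) = 5.262/1.096 = 4.801 mg/L.
e^(−k_d t) = e^(−0.184×0.6826) = 0.8820; e^(−k_2 t) = e^(−1.28×0.6826) = 0.4174.
D = 4.801 × (0.8820 − 0.4174) + 3.82 × 0.4174 = 2.231 + 1.594 = 3.825 mg/L.

D ≈ 3.83 mg/L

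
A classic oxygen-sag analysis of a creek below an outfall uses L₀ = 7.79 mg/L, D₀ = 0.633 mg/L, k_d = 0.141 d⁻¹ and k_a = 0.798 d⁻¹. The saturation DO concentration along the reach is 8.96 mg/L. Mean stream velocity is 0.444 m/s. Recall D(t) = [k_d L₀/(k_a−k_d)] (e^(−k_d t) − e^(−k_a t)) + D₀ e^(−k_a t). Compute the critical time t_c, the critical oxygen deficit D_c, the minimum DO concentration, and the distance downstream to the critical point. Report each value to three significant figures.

t_c = [1/(k_a−k_d)] ln[(k_a/k_d)(1 − D₀(k_a−k_d)/(k_d L₀))]
= [1/(0.798−0.141)] ln[(0.798/0.141)(1 − 0.633×0.6570/(0.141×7.79))]
= (1/0.6570) ln[5.660 × 0.6214] = 1.522 × ln(3.517) = 1.522 × 1.258 = 1.914 d.
L(t_c) = L₀ e^(−k_d t_c) = 7.79 × 0.7635 = 5.947 mg/L, and at the critical point k_a D_c = k_d L, so D_c = (0.141/0.798) × 5.947 = 1.051 mg/L.
Minimum DO = C_s − D_c = 8.96 − 1.051 = 7.909 mg/L.
x_c = v t_c = 0.444 m/s × 1.914 d × 86400 s/d = 73430 m ≈ 73.4 km.

t_c ≈ 1.91 d; D_c ≈ 1.05 mg/L; min DO ≈ 7.91 mg/L; x_c ≈ 73.4 km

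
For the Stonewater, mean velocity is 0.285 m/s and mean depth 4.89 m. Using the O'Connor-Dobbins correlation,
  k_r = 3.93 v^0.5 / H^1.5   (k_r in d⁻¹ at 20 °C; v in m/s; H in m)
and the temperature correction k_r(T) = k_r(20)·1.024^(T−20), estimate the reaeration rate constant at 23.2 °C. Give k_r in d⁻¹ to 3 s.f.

k_r(20) = 3.93 × 0.285^0.5 / 4.89^1.5 = 3.93 × 0.5339 / 10.81 = 0.1940 d⁻¹.
k_r(23.2) = 0.1940 × 1.024^(23.2−20) = 0.1940 × 1.079 = 0.2093 d⁻¹.

k_r ≈ 0.209 d⁻¹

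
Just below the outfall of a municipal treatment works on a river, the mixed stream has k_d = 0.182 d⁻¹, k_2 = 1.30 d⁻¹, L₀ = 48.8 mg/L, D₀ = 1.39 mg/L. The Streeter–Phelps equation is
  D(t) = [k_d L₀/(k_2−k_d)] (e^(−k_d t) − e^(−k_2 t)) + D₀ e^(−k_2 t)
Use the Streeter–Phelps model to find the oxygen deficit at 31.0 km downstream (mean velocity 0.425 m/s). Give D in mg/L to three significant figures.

Travel time t = x/v = 31.0 km / (0.425 m/s) = 31000 m / 0.425 m/s = 72940 s = 0.8442 d.
k_d L₀/(k_2−k_d) = 0.182×48.8/(1.30−0.182) = 8.882/1.118 = 7.944 mg/L.
e^(−k_d t) = e^(−0.182×0.8442) = 0.8576; e^(−k_2 t) = e^(−1.30×0.8442) = 0.3337.
D = 7.944 × (0.8576 − 0.3337) + 1.39 × 0.3337 = 4.162 + 0.4639 = 4.626 mg/L.

D ≈ 4.63 mg/L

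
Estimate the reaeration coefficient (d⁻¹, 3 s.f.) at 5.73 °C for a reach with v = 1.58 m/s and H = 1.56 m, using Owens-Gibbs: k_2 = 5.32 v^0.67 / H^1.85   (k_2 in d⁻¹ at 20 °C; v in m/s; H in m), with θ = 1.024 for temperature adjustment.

k_2(20) = 5.32 × 1.58^0.67 / 1.56^1.85 = 5.32 × 1.359 / 2.277 = 3.175 d⁻¹.
k_2(5.73) = 3.175 × 1.024^(5.73−20) = 3.175 × 0.7129 = 2.263 d⁻¹.

k_2 ≈ 2.26 d⁻¹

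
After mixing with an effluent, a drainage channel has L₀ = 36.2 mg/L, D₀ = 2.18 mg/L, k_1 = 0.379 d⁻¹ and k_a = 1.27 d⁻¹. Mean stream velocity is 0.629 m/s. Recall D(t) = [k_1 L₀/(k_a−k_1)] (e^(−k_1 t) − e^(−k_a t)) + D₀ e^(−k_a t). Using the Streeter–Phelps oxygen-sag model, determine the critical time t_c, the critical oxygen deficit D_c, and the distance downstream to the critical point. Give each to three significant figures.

t_c ≈ 1.19 d; D_c ≈ 6.89 mg/L; x_c ≈ 64.4 km

At the critical point dD/dt = 0, so k_1 L₀ e^(−k_1 t) = k_a D. Substituting D(t) from the Streeter–Phelps equation and solving for t gives
t_c = ln[(k_a/k_1)(1 − D₀(k_a−k_1)/(k_1 L₀))] / (k_a−k_1).
Here k_a−k_1 = 0.8910 d⁻¹ and 1 − D₀(k_a−k_1)/(k_1 L₀) = 1 − 2.18×0.8910/(0.379×36.2) = 0.8584, so
t_c = ln(3.351 × 0.8584) / 0.8910 = 1.057 / 0.8910 = 1.186 d.
D_c = (k_1/k_a) L₀ e^(−k_1 t_c) = (0.379/1.27) × 36.2 × e^(−0.379×1.186) = 0.2984 × 36.2 × 0.6380 = 6.892 mg/L.
x_c = v t_c = 0.629 m/s × 1.186 d × 86400 s/d = 64440 m ≈ 64.4 km.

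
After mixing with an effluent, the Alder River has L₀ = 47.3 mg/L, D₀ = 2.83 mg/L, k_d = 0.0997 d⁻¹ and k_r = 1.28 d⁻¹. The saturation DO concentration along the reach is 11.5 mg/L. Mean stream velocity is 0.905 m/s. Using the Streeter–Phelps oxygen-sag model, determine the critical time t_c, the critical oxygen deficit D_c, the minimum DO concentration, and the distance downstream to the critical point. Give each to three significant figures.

t_c ≈ 1.12 d; D_c ≈ 3.30 mg/L; min DO ≈ 8.20 mg/L; x_c ≈ 87.5 km

With k_r/k_d = 12.84 and 1 − D₀(k_r−k_d)/(k_d L₀) = 0.2917,
t_c = ln(12.84 × 0.2917) / (1.28 − 0.0997) = ln(3.745) / 1.180 = 1.320/1.180 = 1.119 d.
L(t_c) = L₀ e^(−k_d t_c) = 47.3 × 0.8945 = 42.31 mg/L, and at the critical point k_r D_c = k_d L, so D_c = (0.0997/1.28) × 42.31 = 3.295 mg/L.
Minimum DO = C_s − D_c = 11.5 − 3.295 = 8.205 mg/L.
x_c = v t_c = 0.905 m/s × 1.119 d × 86400 s/d = 87470 m ≈ 87.5 km.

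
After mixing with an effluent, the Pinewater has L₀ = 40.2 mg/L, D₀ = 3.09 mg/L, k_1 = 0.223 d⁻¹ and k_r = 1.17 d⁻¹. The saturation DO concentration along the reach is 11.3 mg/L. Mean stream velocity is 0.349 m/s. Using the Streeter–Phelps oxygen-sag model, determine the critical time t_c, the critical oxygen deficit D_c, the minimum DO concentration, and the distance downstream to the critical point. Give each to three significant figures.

t_c ≈ 1.33 d; D_c ≈ 5.69 mg/L; min DO ≈ 5.61 mg/L; x_c ≈ 40.2 km

At the critical point dD/dt = 0, so k_1 L₀ e^(−k_1 t) = k_r D. Substituting D(t) from the Streeter–Phelps equation and solving for t gives
t_c = ln[(k_r/k_1)(1 − D₀(k_r−k_1)/(k_1 L₀))] / (k_r−k_1).
Here k_r−k_1 = 0.9470 d⁻¹ and 1 − D₀(k_r−k_1)/(k_1 L₀) = 1 − 3.09×0.9470/(0.223×40.2) = 0.6736, so
t_c = ln(5.247 × 0.6736) / 0.9470 = 1.262 / 0.9470 = 1.333 d.
D_c = (k_1/k_r) L₀ e^(−k_1 t_c) = (0.223/1.17) × 40.2 × e^(−0.223×1.333) = 0.1906 × 40.2 × 0.7428 = 5.692 mg/L.
Minimum DO = C_s − D_c = 11.3 − 5.692 = 5.608 mg/L.
x_c = v t_c = 0.349 m/s × 1.333 d × 86400 s/d = 40200 m ≈ 40.2 km.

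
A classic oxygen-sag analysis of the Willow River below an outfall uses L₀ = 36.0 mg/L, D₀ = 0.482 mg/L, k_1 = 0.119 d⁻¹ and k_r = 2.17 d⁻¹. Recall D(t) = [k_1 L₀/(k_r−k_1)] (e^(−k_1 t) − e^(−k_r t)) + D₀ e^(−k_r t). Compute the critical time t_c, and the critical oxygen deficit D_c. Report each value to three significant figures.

t_c ≈ 1.29 d; D_c ≈ 1.69 mg/L

With k_r/k_1 = 18.24 and 1 − D₀(k_r−k_1)/(k_1 L₀) = 0.7692,
t_c = ln(18.24 × 0.7692) / (2.17 − 0.119) = ln(14.03) / 2.051 = 2.641/2.051 = 1.288 d.
D_c = (k_1/k_r) L₀ e^(−k_1 t_c) = (0.119/2.17) × 36.0 × e^(−0.119×1.288) = 0.05484 × 36.0 × 0.8579 = 1.694 mg/L.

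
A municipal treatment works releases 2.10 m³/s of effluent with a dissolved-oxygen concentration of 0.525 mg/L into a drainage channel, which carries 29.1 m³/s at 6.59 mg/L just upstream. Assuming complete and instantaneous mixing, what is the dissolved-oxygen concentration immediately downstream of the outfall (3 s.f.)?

6.18 mg/L

Flow-weighted mixing: C = (Q_r C_r + Q_w C_w)/(Q_r + Q_w)
= (29.1×6.59 + 2.10×0.525)/(29.1 + 2.10) = 192.9/31.20 = 6.182 mg/L.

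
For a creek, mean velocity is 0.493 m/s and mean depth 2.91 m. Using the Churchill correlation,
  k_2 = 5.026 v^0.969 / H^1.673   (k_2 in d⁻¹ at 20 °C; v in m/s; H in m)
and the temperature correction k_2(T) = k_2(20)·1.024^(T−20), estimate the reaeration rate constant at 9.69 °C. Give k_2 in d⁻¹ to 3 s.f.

k_2(20) = 5.026 × 0.493^0.969 / 2.91^1.673 = 5.026 × 0.5039 / 5.972 = 0.4241 d⁻¹.
k_2(9.69) = 0.4241 × 1.024^(9.69−20) = 0.4241 × 0.7831 = 0.3321 d⁻¹.

k_2 ≈ 0.332 d⁻¹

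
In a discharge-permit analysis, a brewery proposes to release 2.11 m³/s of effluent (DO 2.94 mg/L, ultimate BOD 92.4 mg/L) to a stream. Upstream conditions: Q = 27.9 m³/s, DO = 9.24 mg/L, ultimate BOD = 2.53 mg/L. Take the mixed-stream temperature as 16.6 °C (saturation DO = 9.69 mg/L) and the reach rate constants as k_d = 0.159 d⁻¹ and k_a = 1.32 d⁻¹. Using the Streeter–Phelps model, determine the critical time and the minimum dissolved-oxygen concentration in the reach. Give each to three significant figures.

t_c ≈ 0.673 d; minimum DO ≈ 8.73 mg/L

Mixed DO = (27.9×9.24 + 2.11×2.94)/(27.9+2.11) = 264.0/30.01 = 8.797 mg/L.
Mixed L₀ = (27.9×2.53 + 2.11×92.4)/(30.01) = 265.6/30.01 = 8.849 mg/L.
Initial deficit D₀ = C_s − DO₀ = 9.69 − 8.797 = 0.8930 mg/L.
t_c = (1/1.161) ln[(1.32/0.159)(1 − 0.8930×1.161/(0.159×8.849))] = 0.8613 × ln(2.185) = 0.6731 d.
D_c = (0.159/1.32) × 8.849 × e^(−0.159×0.6731) = 0.1205 × 8.849 × 0.8985 = 0.9577 mg/L.
Minimum DO = 9.69 − 0.9577 = 8.732 mg/L.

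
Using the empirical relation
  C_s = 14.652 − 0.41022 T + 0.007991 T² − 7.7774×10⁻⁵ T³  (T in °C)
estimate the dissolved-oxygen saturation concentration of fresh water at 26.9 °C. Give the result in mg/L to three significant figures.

C_s ≈ 7.89 mg/L

C_s = 14.652 − 0.41022×26.9 + 0.007991×26.9² − 7.7774×10⁻⁵×26.9³ = 7.886 mg/L.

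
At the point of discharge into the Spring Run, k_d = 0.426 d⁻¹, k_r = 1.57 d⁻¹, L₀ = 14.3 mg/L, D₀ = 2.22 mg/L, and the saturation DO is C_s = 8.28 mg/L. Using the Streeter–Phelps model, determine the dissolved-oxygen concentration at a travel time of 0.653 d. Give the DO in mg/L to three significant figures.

DO ≈ 5.36 mg/L

k_d L₀/(k_r−k_d) = 0.426×14.3/(1.57−0.426) = 6.092/1.144 = 5.325 mg/L.
e^(−k_d t) = e^(−0.426×0.6530) = 0.7572; e^(−k_r t) = e^(−1.57×0.6530) = 0.3587.
D = 5.325 × (0.7572 − 0.3587) + 2.22 × 0.3587 = 2.122 + 0.7964 = 2.918 mg/L.
DO = C_s − D = 8.28 − 2.918 = 5.362 mg/L.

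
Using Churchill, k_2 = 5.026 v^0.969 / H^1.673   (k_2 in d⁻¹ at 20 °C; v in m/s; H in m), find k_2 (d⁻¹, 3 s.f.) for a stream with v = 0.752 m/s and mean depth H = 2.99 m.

k_2 ≈ 0.610 d⁻¹

k_2 = 5.026 × 0.752^0.969 / 2.99^1.673 = 5.026 × 0.7587 / 6.249 = 0.6102 d⁻¹.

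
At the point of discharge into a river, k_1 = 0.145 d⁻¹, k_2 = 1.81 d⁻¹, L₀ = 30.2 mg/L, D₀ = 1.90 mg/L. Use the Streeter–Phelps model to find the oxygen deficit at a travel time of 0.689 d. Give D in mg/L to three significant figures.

D ≈ 2.17 mg/L

k_1 L₀/(k_2−k_1) = 0.145×30.2/(1.81−0.145) = 4.379/1.665 = 2.630 mg/L.
e^(−k_1 t) = e^(−0.145×0.6890) = 0.9049; e^(−k_2 t) = e^(−1.81×0.6890) = 0.2873.
D = 2.630 × (0.9049 − 0.2873) + 1.90 × 0.2873 = 1.624 + 0.5459 = 2.170 mg/L.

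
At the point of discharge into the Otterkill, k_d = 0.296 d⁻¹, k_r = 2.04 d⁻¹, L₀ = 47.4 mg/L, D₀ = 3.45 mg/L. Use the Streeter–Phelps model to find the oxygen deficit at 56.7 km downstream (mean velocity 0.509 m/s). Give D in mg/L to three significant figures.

D ≈ 5.16 mg/L

Travel time t = x/v = 56.7 km / (0.509 m/s) = 56700 m / 0.509 m/s = 111400 s = 1.289 d.
k_d L₀/(k_r−k_d) = 0.296×47.4/(2.04−0.296) = 14.03/1.744 = 8.045 mg/L.
e^(−k_d t) = e^(−0.296×1.289) = 0.6827; e^(−k_r t) = e^(−2.04×1.289) = 0.07207.
D = 8.045 × (0.6827 − 0.07207) + 3.45 × 0.07207 = 4.913 + 0.2486 = 5.162 mg/L.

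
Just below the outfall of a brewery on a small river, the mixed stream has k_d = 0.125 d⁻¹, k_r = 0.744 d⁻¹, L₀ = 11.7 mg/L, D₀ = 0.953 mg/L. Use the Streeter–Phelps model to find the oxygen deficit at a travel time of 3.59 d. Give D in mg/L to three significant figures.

k_d L₀/(k_r−k_d) = 0.125×11.7/(0.744−0.125) = 1.462/0.6190 = 2.363 mg/L.
e^(−k_d t) = e^(−0.125×3.590) = 0.6384; e^(−k_r t) = e^(−0.744×3.590) = 0.06919.
D = 2.363 × (0.6384 − 0.06919) + 0.953 × 0.06919 = 1.345 + 0.06593 = 1.411 mg/L.

D ≈ 1.41 mg/L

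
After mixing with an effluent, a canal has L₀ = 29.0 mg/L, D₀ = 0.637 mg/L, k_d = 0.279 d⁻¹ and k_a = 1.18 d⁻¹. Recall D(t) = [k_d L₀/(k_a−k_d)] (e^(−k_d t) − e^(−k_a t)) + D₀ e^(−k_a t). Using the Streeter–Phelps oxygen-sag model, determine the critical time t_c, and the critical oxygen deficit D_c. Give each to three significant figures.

With k_a/k_d = 4.229 and 1 − D₀(k_a−k_d)/(k_d L₀) = 0.9291,
t_c = ln(4.229 × 0.9291) / (1.18 − 0.279) = ln(3.929) / 0.9010 = 1.368/0.9010 = 1.519 d.
L(t_c) = L₀ e^(−k_d t_c) = 29.0 × 0.6546 = 18.98 mg/L, and at the critical point k_a D_c = k_d L, so D_c = (0.279/1.18) × 18.98 = 4.488 mg/L.

t_c ≈ 1.52 d; D_c ≈ 4.49 mg/L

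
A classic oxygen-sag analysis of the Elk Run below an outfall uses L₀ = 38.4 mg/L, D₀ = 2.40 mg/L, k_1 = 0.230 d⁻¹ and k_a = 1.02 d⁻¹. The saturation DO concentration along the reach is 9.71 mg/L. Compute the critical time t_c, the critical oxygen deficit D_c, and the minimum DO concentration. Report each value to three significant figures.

t_c = [1/(k_a−k_1)] ln[(k_a/k_1)(1 − D₀(k_a−k_1)/(k_1 L₀))]
= [1/(1.02−0.230)] ln[(1.02/0.230)(1 − 2.40×0.7900/(0.230×38.4))]
= (1/0.7900) ln[4.435 × 0.7853] = 1.266 × ln(3.483) = 1.266 × 1.248 = 1.580 d.
L(t_c) = L₀ e^(−k_1 t_c) = 38.4 × 0.6954 = 26.70 mg/L, and at the critical point k_a D_c = k_1 L, so D_c = (0.230/1.02) × 26.70 = 6.021 mg/L.
Minimum DO = C_s − D_c = 9.71 − 6.021 = 3.689 mg/L.

t_c ≈ 1.58 d; D_c ≈ 6.02 mg/L; min DO ≈ 3.69 mg/L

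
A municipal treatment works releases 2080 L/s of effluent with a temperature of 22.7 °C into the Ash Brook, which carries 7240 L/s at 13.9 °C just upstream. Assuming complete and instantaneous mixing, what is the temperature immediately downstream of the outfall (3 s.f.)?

15.9 °C

Flow-weighted mixing: C = (Q_r C_r + Q_w C_w)/(Q_r + Q_w)
= (7240×13.9 + 2080×22.7)/(7240 + 2080) = 147900/9320 = 15.86 °C.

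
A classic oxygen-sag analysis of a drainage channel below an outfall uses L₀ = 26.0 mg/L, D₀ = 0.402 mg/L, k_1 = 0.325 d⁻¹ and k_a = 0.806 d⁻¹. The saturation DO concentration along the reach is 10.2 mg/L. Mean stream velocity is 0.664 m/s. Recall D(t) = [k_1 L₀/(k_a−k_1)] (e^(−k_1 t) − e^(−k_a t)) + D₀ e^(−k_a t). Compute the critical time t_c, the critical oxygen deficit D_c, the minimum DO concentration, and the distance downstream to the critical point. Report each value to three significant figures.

t_c ≈ 1.84 d; D_c ≈ 5.76 mg/L; min DO ≈ 4.44 mg/L; x_c ≈ 106 km

t_c = [1/(k_a−k_1)] ln[(k_a/k_1)(1 − D₀(k_a−k_1)/(k_1 L₀))]
= [1/(0.806−0.325)] ln[(0.806/0.325)(1 − 0.402×0.4810/(0.325×26.0))]
= (1/0.4810) ln[2.480 × 0.9771] = 2.079 × ln(2.423) = 2.079 × 0.8851 = 1.840 d.
D_c = (k_1/k_a) L₀ e^(−k_1 t_c) = (0.325/0.806) × 26.0 × e^(−0.325×1.840) = 0.4032 × 26.0 × 0.5499 = 5.765 mg/L.
Minimum DO = C_s − D_c = 10.2 − 5.765 = 4.435 mg/L.
x_c = v t_c = 0.664 m/s × 1.840 d × 86400 s/d = 105600 m ≈ 106 km.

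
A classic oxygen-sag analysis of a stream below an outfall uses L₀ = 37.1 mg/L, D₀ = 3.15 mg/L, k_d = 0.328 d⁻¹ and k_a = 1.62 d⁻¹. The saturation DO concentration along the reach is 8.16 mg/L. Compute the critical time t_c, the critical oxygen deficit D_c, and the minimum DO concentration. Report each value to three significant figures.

t_c ≈ 0.921 d; D_c ≈ 5.55 mg/L; min DO ≈ 2.61 mg/L

t_c = [1/(k_a−k_d)] ln[(k_a/k_d)(1 − D₀(k_a−k_d)/(k_d L₀))]
= [1/(1.62−0.328)] ln[(1.62/0.328)(1 − 3.15×1.292/(0.328×37.1))]
= (1/1.292) ln[4.939 × 0.6656] = 0.7740 × ln(3.287) = 0.7740 × 1.190 = 0.9211 d.
L(t_c) = L₀ e^(−k_d t_c) = 37.1 × 0.7393 = 27.43 mg/L, and at the critical point k_a D_c = k_d L, so D_c = (0.328/1.62) × 27.43 = 5.553 mg/L.
Minimum DO = C_s − D_c = 8.16 − 5.553 = 2.607 mg/L.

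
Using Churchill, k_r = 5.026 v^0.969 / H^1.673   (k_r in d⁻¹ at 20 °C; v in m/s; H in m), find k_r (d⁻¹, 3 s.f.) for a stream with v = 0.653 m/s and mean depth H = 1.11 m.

k_r = 5.026 × 0.653^0.969 / 1.11^1.673 = 5.026 × 0.6617 / 1.191 = 2.793 d⁻¹.

k_r ≈ 2.79 d⁻¹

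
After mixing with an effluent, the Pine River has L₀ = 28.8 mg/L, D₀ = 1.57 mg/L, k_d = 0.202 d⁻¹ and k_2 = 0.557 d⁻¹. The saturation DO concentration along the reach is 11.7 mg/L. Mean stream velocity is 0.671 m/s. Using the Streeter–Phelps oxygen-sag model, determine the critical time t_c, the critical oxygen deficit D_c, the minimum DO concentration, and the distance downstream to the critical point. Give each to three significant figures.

At the critical point dD/dt = 0, so k_d L₀ e^(−k_d t) = k_2 D. Substituting D(t) from the Streeter–Phelps equation and solving for t gives
t_c = ln[(k_2/k_d)(1 − D₀(k_2−k_d)/(k_d L₀))] / (k_2−k_d).
Here k_2−k_d = 0.3550 d⁻¹ and 1 − D₀(k_2−k_d)/(k_d L₀) = 1 − 1.57×0.3550/(0.202×28.8) = 0.9042, so
t_c = ln(2.757 × 0.9042) / 0.3550 = 0.9136 / 0.3550 = 2.573 d.
L(t_c) = L₀ e^(−k_d t_c) = 28.8 × 0.5946 = 17.12 mg/L, and at the critical point k_2 D_c = k_d L, so D_c = (0.202/0.557) × 17.12 = 6.210 mg/L.
Minimum DO = C_s − D_c = 11.7 − 6.210 = 5.490 mg/L.
x_c = v t_c = 0.671 m/s × 2.573 d × 86400 s/d = 149200 m ≈ 149 km.

t_c ≈ 2.57 d; D_c ≈ 6.21 mg/L; min DO ≈ 5.49 mg/L; x_c ≈ 149 km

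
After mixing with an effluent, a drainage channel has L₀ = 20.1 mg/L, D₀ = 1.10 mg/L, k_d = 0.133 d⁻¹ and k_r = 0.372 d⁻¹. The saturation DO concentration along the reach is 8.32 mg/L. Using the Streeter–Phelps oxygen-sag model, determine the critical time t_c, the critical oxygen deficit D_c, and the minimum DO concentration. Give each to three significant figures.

t_c ≈ 3.87 d; D_c ≈ 4.29 mg/L; min DO ≈ 4.03 mg/L

At the critical point dD/dt = 0, so k_d L₀ e^(−k_d t) = k_r D. Substituting D(t) from the Streeter–Phelps equation and solving for t gives
t_c = ln[(k_r/k_d)(1 − D₀(k_r−k_d)/(k_d L₀))] / (k_r−k_d).
Here k_r−k_d = 0.2390 d⁻¹ and 1 − D₀(k_r−k_d)/(k_d L₀) = 1 − 1.10×0.2390/(0.133×20.1) = 0.9017, so
t_c = ln(2.797 × 0.9017) / 0.2390 = 0.9250 / 0.2390 = 3.870 d.
D_c = (k_d/k_r) L₀ e^(−k_d t_c) = (0.133/0.372) × 20.1 × e^(−0.133×3.870) = 0.3575 × 20.1 × 0.5976 = 4.295 mg/L.
Minimum DO = C_s − D_c = 8.32 − 4.295 = 4.025 mg/L.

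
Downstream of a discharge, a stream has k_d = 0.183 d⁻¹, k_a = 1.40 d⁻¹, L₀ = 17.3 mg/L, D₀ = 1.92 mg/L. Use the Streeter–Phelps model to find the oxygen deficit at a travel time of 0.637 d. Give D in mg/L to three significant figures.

D ≈ 2.04 mg/L

k_d L₀/(k_a−k_d) = 0.183×17.3/(1.40−0.183) = 3.166/1.217 = 2.601 mg/L.
e^(−k_d t) = e^(−0.183×0.6370) = 0.8900; e^(−k_a t) = e^(−1.40×0.6370) = 0.4099.
D = 2.601 × (0.8900 − 0.4099) + 1.92 × 0.4099 = 1.249 + 0.7870 = 2.036 mg/L.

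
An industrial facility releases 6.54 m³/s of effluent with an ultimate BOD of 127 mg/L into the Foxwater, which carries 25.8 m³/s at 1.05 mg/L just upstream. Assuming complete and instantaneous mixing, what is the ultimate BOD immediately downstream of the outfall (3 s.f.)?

26.5 mg/L

Flow-weighted mixing: C = (Q_r C_r + Q_w C_w)/(Q_r + Q_w)
= (25.8×1.05 + 6.54×127)/(25.8 + 6.54) = 857.7/32.34 = 26.52 mg/L.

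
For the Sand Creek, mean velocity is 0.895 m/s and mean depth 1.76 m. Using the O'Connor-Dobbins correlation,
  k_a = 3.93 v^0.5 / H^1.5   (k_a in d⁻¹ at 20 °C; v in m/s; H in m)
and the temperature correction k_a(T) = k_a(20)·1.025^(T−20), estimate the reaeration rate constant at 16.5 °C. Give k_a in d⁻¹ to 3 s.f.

k_a ≈ 1.46 d⁻¹

k_a(20) = 3.93 × 0.895^0.5 / 1.76^1.5 = 3.93 × 0.9460 / 2.335 = 1.592 d⁻¹.
k_a(16.5) = 1.592 × 1.025^(16.5−20) = 1.592 × 0.9172 = 1.460 d⁻¹.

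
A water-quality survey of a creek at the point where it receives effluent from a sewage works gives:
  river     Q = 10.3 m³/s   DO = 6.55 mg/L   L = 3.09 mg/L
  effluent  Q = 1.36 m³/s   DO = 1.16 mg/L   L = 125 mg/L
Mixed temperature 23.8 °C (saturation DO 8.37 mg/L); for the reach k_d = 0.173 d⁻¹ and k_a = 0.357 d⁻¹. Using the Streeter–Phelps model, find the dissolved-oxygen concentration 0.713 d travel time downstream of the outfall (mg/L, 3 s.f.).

Mixed DO = (10.3×6.55 + 1.36×1.16)/(10.3+1.36) = 69.04/11.66 = 5.921 mg/L.
Mixed L₀ = (10.3×3.09 + 1.36×125)/(11.66) = 201.8/11.66 = 17.31 mg/L.
Initial deficit D₀ = C_s − DO₀ = 8.37 − 5.921 = 2.449 mg/L.
D(0.713) = [0.173×17.31/(0.357−0.173)](e^(−0.173×0.713) − e^(−0.357×0.713)) + 2.449 e^(−0.357×0.713)
= 16.27 × (0.8840 − 0.7753) + 2.449 × 0.7753 = 3.667 mg/L.
DO = 8.37 − 3.667 = 4.703 mg/L.

DO ≈ 4.70 mg/L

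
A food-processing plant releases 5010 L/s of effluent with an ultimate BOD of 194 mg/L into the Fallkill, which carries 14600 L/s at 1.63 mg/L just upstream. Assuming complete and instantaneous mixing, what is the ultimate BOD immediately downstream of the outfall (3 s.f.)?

Flow-weighted mixing: C = (Q_r C_r + Q_w C_w)/(Q_r + Q_w)
= (14600×1.63 + 5010×194)/(14600 + 5010) = 995700/19610 = 50.78 mg/L.

50.8 mg/L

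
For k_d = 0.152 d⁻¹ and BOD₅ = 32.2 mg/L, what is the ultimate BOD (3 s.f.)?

BOD₅ = L₀(1 − e^(−5k_d)) ⇒ L₀ = BOD₅ / (1 − e^(−5×0.152))
= 32.2 / (1 − 0.4677) = 32.2 / 0.5323 = 60.49 mg/L.

L₀ ≈ 60.5 mg/L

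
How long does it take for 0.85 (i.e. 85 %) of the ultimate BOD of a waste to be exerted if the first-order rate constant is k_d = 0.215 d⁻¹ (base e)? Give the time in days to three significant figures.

y/L₀ = 1 − e^(−k_d t) = 0.85 ⇒ e^(−k_d t) = 0.150
t = −ln(0.150) / 0.215 = 1.897 / 0.215 = 8.824 d.

t ≈ 8.82 d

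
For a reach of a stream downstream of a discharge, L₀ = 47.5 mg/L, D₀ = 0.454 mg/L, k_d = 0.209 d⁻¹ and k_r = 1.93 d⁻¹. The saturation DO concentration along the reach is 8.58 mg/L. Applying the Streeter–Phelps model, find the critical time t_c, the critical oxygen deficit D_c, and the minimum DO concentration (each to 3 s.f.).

With k_r/k_d = 9.234 and 1 − D₀(k_r−k_d)/(k_d L₀) = 0.9213,
t_c = ln(9.234 × 0.9213) / (1.93 − 0.209) = ln(8.508) / 1.721 = 2.141/1.721 = 1.244 d.
L(t_c) = L₀ e^(−k_d t_c) = 47.5 × 0.7711 = 36.62 mg/L, and at the critical point k_r D_c = k_d L, so D_c = (0.209/1.93) × 36.62 = 3.966 mg/L.
Minimum DO = C_s − D_c = 8.58 − 3.966 = 4.614 mg/L.

t_c ≈ 1.24 d; D_c ≈ 3.97 mg/L; min DO ≈ 4.61 mg/L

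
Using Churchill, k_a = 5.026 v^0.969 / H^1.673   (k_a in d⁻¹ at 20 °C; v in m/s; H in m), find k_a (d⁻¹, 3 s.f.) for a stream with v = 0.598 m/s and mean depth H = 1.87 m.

k_a = 5.026 × 0.598^0.969 / 1.87^1.673 = 5.026 × 0.6076 / 2.850 = 1.072 d⁻¹.

k_a ≈ 1.07 d⁻¹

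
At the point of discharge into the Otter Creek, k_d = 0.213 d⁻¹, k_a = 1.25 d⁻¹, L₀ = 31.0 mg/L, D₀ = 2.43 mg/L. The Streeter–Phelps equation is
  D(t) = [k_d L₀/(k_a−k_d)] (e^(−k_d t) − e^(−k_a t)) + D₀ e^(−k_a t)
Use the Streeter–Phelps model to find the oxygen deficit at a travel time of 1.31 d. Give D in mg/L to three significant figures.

D ≈ 4.05 mg/L

k_d L₀/(k_a−k_d) = 0.213×31.0/(1.25−0.213) = 6.603/1.037 = 6.367 mg/L.
e^(−k_d t) = e^(−0.213×1.310) = 0.7565; e^(−k_a t) = e^(−1.25×1.310) = 0.1945.
D = 6.367 × (0.7565 − 0.1945) + 2.43 × 0.1945 = 3.579 + 0.4726 = 4.051 mg/L.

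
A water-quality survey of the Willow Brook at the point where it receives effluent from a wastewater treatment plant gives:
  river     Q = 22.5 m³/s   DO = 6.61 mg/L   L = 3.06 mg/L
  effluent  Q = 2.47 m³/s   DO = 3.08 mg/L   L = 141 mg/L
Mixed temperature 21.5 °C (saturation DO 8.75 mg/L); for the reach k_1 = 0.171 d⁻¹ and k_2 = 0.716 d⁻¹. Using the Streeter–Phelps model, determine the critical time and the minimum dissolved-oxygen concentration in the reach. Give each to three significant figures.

Mixed DO = (22.5×6.61 + 2.47×3.08)/(22.5+2.47) = 156.3/24.97 = 6.261 mg/L.
Mixed L₀ = (22.5×3.06 + 2.47×141)/(24.97) = 417.1/24.97 = 16.70 mg/L.
Initial deficit D₀ = C_s − DO₀ = 8.75 − 6.261 = 2.489 mg/L.
t_c = (1/0.5450) ln[(0.716/0.171)(1 − 2.489×0.5450/(0.171×16.70))] = 1.835 × ln(2.199) = 1.446 d.
D_c = (0.171/0.716) × 16.70 × e^(−0.171×1.446) = 0.2388 × 16.70 × 0.7810 = 3.116 mg/L.
Minimum DO = 8.75 − 3.116 = 5.634 mg/L.

t_c ≈ 1.45 d; minimum DO ≈ 5.63 mg/L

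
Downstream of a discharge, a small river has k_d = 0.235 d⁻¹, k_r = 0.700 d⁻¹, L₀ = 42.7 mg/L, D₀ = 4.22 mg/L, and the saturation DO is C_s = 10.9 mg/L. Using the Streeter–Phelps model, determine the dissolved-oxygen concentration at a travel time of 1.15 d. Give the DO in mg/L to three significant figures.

k_d L₀/(k_r−k_d) = 0.235×42.7/(0.700−0.235) = 10.03/0.4650 = 21.58 mg/L.
e^(−k_d t) = e^(−0.235×1.150) = 0.7632; e^(−k_r t) = e^(−0.700×1.150) = 0.4471.
D = 21.58 × (0.7632 − 0.4471) + 4.22 × 0.4471 = 6.821 + 1.887 = 8.708 mg/L.
DO = C_s − D = 10.9 − 8.708 = 2.192 mg/L.

DO ≈ 2.19 mg/L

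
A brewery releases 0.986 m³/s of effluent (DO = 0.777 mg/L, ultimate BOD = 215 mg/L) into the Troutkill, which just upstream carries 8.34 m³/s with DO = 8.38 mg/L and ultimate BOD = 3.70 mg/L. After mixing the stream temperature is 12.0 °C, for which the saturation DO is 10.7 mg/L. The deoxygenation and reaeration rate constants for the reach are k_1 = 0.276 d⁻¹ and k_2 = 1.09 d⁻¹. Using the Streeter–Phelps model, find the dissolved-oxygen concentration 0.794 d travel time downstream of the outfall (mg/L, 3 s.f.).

Mixed DO = (8.34×8.38 + 0.986×0.777)/(8.34+0.986) = 70.66/9.326 = 7.576 mg/L.
Mixed L₀ = (8.34×3.70 + 0.986×215)/(9.326) = 242.8/9.326 = 26.04 mg/L.
Initial deficit D₀ = C_s − DO₀ = 10.7 − 7.576 = 3.124 mg/L.
D(0.794) = [0.276×26.04/(1.09−0.276)](e^(−0.276×0.794) − e^(−1.09×0.794)) + 3.124 e^(−1.09×0.794)
= 8.829 × (0.8032 − 0.4209) + 3.124 × 0.4209 = 4.691 mg/L.
DO = 10.7 − 4.691 = 6.009 mg/L.

DO ≈ 6.01 mg/L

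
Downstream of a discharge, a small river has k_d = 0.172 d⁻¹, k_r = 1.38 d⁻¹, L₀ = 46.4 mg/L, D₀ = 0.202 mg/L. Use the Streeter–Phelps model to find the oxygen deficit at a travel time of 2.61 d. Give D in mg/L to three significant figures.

k_d L₀/(k_r−k_d) = 0.172×46.4/(1.38−0.172) = 7.981/1.208 = 6.607 mg/L.
e^(−k_d t) = e^(−0.172×2.610) = 0.6383; e^(−k_r t) = e^(−1.38×2.610) = 0.02727.
D = 6.607 × (0.6383 − 0.02727) + 0.202 × 0.02727 = 4.037 + 0.005509 = 4.042 mg/L.

D ≈ 4.04 mg/L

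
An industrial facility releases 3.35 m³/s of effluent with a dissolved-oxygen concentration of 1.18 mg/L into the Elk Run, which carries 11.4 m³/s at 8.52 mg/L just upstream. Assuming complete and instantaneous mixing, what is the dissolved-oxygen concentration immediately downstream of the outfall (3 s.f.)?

Flow-weighted mixing: C = (Q_r C_r + Q_w C_w)/(Q_r + Q_w)
= (11.4×8.52 + 3.35×1.18)/(11.4 + 3.35) = 101.1/14.75 = 6.853 mg/L.

6.85 mg/L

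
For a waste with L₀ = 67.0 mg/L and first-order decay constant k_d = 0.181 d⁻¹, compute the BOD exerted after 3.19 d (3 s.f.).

y_t = L₀(1 − e^(−k_d t)) = 67.0 × (1 − e^(−0.181×3.19))
= 67.0 × (1 − 0.5614) = 67.0 × 0.4386 = 29.39 mg/L.

y ≈ 29.4 mg/L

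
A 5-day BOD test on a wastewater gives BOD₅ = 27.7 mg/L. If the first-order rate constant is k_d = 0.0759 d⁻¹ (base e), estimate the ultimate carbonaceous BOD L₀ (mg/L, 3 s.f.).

BOD₅ = L₀(1 − e^(−5k_d)) ⇒ L₀ = BOD₅ / (1 − e^(−5×0.0759))
= 27.7 / (1 − 0.6842) = 27.7 / 0.3158 = 87.71 mg/L.

L₀ ≈ 87.7 mg/L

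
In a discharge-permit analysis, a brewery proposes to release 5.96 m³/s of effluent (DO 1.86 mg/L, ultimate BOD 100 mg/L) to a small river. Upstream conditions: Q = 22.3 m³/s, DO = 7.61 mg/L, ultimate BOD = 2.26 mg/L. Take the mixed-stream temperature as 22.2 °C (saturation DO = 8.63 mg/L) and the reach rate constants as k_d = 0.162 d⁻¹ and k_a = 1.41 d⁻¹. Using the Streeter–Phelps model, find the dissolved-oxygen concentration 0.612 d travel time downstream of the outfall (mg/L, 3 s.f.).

DO ≈ 6.25 mg/L

Mixed DO = (22.3×7.61 + 5.96×1.86)/(22.3+5.96) = 180.8/28.26 = 6.397 mg/L.
Mixed L₀ = (22.3×2.26 + 5.96×100)/(28.26) = 646.4/28.26 = 22.87 mg/L.
Initial deficit D₀ = C_s − DO₀ = 8.63 − 6.397 = 2.233 mg/L.
D(0.612) = [0.162×22.87/(1.41−0.162)](e^(−0.162×0.612) − e^(−1.41×0.612)) + 2.233 e^(−1.41×0.612)
= 2.969 × (0.9056 − 0.4219) + 2.233 × 0.4219 = 2.378 mg/L.
DO = 8.63 − 2.378 = 6.252 mg/L.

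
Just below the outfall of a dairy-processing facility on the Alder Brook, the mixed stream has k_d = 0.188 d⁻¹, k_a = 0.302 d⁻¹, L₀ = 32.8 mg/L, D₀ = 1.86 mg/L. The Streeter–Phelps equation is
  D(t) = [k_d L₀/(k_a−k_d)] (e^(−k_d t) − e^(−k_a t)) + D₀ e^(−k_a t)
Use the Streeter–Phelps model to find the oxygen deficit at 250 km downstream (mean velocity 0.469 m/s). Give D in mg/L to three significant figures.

D ≈ 8.85 mg/L

Travel time t = x/v = 250 km / (0.469 m/s) = 250000 m / 0.469 m/s = 533000 s = 6.170 d.
k_d L₀/(k_a−k_d) = 0.188×32.8/(0.302−0.188) = 6.166/0.1140 = 54.09 mg/L.
e^(−k_d t) = e^(−0.188×6.170) = 0.3135; e^(−k_a t) = e^(−0.302×6.170) = 0.1552.
D = 54.09 × (0.3135 − 0.1552) + 1.86 × 0.1552 = 8.565 + 0.2886 = 8.854 mg/L.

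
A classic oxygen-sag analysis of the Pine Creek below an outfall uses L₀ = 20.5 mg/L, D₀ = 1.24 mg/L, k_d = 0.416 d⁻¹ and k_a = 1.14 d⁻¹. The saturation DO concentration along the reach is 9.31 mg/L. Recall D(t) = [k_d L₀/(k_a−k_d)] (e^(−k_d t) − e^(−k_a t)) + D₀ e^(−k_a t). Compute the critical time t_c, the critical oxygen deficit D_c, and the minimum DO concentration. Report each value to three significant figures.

t_c ≈ 1.24 d; D_c ≈ 4.47 mg/L; min DO ≈ 4.84 mg/L

t_c = [1/(k_a−k_d)] ln[(k_a/k_d)(1 − D₀(k_a−k_d)/(k_d L₀))]
= [1/(1.14−0.416)] ln[(1.14/0.416)(1 − 1.24×0.7240/(0.416×20.5))]
= (1/0.7240) ln[2.740 × 0.8947] = 1.381 × ln(2.452) = 1.381 × 0.8969 = 1.239 d.
L(t_c) = L₀ e^(−k_d t_c) = 20.5 × 0.5973 = 12.24 mg/L, and at the critical point k_a D_c = k_d L, so D_c = (0.416/1.14) × 12.24 = 4.468 mg/L.
Minimum DO = C_s − D_c = 9.31 − 4.468 = 4.842 mg/L.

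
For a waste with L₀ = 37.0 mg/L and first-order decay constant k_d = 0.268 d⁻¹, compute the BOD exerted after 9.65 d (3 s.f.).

y ≈ 34.2 mg/L

y_t = L₀(1 − e^(−k_d t)) = 37.0 × (1 − e^(−0.268×9.65))
= 37.0 × (1 − 0.07531) = 37.0 × 0.9247 = 34.21 mg/L.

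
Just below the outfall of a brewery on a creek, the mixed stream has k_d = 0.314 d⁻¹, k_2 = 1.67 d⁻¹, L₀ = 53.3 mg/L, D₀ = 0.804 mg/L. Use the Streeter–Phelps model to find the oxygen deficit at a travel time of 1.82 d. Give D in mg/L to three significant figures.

k_d L₀/(k_2−k_d) = 0.314×53.3/(1.67−0.314) = 16.74/1.356 = 12.34 mg/L.
e^(−k_d t) = e^(−0.314×1.820) = 0.5647; e^(−k_2 t) = e^(−1.67×1.820) = 0.04786.
D = 12.34 × (0.5647 − 0.04786) + 0.804 × 0.04786 = 6.379 + 0.03848 = 6.417 mg/L.

D ≈ 6.42 mg/L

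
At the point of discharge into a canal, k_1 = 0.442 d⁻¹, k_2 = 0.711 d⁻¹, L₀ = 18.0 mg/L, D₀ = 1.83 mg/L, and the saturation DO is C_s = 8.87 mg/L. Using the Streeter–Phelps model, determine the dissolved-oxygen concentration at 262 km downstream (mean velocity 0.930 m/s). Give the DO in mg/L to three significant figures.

DO ≈ 4.60 mg/L

Travel time t = x/v = 262 km / (0.930 m/s) = 262000 m / 0.930 m/s = 281700 s = 3.261 d.
k_1 L₀/(k_2−k_1) = 0.442×18.0/(0.711−0.442) = 7.956/0.2690 = 29.58 mg/L.
e^(−k_1 t) = e^(−0.442×3.261) = 0.2366; e^(−k_2 t) = e^(−0.711×3.261) = 0.09844.
D = 29.58 × (0.2366 − 0.09844) + 1.83 × 0.09844 = 4.088 + 0.1801 = 4.268 mg/L.
DO = C_s − D = 8.87 − 4.268 = 4.602 mg/L.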